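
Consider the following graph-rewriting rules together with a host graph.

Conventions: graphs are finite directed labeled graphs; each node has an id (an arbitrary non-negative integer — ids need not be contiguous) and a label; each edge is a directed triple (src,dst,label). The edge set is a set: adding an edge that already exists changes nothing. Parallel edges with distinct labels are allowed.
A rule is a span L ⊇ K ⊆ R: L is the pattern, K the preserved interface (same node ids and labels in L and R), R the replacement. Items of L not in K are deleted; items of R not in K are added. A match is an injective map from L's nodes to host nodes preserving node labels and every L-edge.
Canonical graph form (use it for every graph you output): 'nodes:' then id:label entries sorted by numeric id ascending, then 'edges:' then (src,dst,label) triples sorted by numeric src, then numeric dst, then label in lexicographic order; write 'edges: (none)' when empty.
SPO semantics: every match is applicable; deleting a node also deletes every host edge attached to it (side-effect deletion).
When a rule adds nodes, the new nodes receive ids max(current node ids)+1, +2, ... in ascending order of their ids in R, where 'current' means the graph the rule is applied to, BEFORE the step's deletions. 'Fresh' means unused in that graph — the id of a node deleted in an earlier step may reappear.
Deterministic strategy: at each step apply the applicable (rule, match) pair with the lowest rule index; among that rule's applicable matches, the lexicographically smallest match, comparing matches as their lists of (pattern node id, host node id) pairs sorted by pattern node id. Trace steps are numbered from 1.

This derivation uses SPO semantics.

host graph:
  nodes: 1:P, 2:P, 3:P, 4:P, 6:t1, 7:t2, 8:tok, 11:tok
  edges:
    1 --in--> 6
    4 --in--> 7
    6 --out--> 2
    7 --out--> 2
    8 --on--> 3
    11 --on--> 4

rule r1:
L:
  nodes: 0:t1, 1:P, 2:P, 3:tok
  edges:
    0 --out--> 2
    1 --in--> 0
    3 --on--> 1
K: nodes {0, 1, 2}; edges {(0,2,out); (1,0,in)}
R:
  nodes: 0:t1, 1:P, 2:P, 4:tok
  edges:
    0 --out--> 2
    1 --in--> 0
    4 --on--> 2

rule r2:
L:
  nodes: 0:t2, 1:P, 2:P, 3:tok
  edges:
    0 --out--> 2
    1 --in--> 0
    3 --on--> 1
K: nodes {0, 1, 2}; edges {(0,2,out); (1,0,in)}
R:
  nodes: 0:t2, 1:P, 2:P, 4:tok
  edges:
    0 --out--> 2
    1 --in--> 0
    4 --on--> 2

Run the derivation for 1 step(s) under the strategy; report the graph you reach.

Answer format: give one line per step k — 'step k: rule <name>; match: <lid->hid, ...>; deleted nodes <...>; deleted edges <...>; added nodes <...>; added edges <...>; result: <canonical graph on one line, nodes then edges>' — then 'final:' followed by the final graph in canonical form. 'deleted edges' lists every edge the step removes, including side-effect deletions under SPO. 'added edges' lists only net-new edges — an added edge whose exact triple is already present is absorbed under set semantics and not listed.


step 1: rule r2; match: 0->7, 1->4, 2->2, 3->11; deleted nodes 11; deleted edges (11,4,on); added nodes 12; added edges (12,2,on); result: nodes: 1:P, 2:P, 3:P, 4:P, 6:t1, 7:t2, 8:tok, 12:tok edges: (1,6,in); (4,7,in); (6,2,out); (7,2,out); (8,3,on); (12,2,on)
final:
nodes: 1:P, 2:P, 3:P, 4:P, 6:t1, 7:t2, 8:tok, 12:tok
edges: (1,6,in); (4,7,in); (6,2,out); (7,2,out); (8,3,on); (12,2,on)


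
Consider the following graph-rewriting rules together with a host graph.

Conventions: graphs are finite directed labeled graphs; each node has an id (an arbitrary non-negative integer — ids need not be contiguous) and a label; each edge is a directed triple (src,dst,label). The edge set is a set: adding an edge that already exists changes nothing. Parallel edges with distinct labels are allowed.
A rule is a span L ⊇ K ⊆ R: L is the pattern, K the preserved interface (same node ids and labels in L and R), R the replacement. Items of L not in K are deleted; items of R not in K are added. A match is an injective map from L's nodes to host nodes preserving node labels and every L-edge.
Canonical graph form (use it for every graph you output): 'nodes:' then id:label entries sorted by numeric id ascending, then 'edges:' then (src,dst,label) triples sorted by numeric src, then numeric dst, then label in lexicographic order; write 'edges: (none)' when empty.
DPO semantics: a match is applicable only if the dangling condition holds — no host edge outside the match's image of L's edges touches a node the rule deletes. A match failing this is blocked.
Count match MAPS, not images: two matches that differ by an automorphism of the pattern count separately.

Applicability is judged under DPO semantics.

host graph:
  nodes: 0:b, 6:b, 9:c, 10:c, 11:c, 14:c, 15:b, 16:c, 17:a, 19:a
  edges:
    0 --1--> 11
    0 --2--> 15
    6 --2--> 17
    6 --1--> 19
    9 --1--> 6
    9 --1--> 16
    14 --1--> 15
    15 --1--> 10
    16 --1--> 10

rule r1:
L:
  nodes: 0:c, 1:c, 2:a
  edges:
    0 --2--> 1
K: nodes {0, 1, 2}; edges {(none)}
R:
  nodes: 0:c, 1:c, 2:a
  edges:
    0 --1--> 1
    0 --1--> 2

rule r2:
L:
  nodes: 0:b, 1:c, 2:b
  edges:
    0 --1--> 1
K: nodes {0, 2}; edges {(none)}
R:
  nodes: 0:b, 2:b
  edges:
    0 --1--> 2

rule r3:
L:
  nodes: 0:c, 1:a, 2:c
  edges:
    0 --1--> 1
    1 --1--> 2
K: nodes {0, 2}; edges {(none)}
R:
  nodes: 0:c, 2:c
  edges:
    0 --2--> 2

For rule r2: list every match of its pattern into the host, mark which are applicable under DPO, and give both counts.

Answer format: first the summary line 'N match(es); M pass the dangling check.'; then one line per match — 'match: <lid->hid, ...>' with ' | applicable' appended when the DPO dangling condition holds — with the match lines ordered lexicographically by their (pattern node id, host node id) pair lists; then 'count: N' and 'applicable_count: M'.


4 match(es); 2 pass the dangling check.
match: 0->0, 1->11, 2->6 | applicable
match: 0->0, 1->11, 2->15 | applicable
match: 0->15, 1->10, 2->0
match: 0->15, 1->10, 2->6
count: 4
applicable_count: 2


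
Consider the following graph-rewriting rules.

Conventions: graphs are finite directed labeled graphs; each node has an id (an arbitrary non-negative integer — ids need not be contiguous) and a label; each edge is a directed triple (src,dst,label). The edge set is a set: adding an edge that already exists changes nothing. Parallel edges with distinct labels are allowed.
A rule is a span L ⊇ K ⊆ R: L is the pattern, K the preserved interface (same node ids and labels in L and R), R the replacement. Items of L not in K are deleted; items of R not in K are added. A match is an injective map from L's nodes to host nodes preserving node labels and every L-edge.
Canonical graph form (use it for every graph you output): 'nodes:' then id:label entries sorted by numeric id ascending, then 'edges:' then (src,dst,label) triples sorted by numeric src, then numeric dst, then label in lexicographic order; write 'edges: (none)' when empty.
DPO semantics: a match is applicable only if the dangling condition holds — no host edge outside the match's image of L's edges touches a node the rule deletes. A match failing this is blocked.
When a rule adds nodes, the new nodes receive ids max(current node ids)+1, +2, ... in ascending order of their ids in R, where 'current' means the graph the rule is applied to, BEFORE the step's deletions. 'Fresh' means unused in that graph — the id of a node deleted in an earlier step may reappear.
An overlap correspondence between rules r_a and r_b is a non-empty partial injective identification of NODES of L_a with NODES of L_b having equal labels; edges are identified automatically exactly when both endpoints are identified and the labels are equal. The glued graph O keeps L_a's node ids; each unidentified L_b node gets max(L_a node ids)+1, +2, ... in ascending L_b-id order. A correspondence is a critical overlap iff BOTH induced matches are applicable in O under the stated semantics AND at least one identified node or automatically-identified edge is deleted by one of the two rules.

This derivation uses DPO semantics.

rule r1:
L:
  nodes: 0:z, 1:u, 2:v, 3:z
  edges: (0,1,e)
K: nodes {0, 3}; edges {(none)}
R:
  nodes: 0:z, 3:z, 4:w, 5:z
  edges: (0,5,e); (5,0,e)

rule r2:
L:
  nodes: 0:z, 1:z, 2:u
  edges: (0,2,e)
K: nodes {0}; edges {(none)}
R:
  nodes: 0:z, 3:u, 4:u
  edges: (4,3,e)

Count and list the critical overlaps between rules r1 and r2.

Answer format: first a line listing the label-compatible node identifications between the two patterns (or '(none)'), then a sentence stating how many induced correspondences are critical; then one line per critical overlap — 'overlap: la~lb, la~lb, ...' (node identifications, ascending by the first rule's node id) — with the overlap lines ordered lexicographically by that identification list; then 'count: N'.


label-compatible node identifications between L(r1) and L(r2): 0~0, 0~1, 1~2, 3~0, 3~1
4 of the induced correspondences are critical overlaps of r1 and r2.
overlap: 0~0, 1~2
overlap: 0~0, 1~2, 3~1
overlap: 0~0, 3~1
overlap: 3~1
count: 4


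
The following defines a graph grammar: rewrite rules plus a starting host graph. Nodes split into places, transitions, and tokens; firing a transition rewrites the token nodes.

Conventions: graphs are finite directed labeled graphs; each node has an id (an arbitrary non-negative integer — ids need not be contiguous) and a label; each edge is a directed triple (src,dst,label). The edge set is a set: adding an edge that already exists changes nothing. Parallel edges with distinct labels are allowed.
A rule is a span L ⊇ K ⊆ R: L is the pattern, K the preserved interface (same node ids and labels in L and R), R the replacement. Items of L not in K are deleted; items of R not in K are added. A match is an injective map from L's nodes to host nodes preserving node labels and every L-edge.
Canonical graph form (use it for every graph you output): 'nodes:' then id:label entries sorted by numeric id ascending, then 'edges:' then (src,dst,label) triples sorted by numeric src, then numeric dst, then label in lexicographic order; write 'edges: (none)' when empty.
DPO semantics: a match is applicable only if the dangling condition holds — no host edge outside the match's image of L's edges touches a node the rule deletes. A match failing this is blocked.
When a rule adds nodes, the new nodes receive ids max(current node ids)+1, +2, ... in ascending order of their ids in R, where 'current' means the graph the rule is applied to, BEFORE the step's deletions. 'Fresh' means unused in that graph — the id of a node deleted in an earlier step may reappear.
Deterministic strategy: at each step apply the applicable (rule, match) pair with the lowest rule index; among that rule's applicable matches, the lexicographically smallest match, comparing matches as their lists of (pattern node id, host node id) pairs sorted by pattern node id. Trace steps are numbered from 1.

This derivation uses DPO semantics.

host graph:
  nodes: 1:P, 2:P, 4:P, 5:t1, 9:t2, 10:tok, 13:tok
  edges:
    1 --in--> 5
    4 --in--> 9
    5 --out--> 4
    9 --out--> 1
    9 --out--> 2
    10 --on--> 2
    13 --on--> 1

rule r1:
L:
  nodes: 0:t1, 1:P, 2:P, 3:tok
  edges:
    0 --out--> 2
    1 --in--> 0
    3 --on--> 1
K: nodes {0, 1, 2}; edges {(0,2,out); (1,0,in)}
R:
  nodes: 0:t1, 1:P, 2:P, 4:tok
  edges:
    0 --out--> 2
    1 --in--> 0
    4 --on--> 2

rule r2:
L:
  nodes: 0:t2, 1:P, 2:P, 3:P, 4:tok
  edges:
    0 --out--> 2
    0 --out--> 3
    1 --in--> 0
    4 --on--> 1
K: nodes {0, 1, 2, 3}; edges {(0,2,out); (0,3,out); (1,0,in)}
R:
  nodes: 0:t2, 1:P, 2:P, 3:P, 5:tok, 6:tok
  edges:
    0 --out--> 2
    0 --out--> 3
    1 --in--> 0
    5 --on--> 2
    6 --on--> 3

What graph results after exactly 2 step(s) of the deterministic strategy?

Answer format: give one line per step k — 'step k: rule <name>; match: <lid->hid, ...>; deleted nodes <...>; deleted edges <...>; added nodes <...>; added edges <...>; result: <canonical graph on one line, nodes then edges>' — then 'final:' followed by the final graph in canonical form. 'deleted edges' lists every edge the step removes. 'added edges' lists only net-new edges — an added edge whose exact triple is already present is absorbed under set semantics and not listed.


step 1: rule r1; match: 0->5, 1->1, 2->4, 3->13; deleted nodes 13; deleted edges (13,1,on); added nodes 14; added edges (14,4,on); result: nodes: 1:P, 2:P, 4:P, 5:t1, 9:t2, 10:tok, 14:tok edges: (1,5,in); (4,9,in); (5,4,out); (9,1,out); (9,2,out); (10,2,on); (14,4,on)
step 2: rule r2; match: 0->9, 1->4, 2->1, 3->2, 4->14; deleted nodes 14; deleted edges (14,4,on); added nodes 15, 16; added edges (15,1,on); (16,2,on); result: nodes: 1:P, 2:P, 4:P, 5:t1, 9:t2, 10:tok, 15:tok, 16:tok edges: (1,5,in); (4,9,in); (5,4,out); (9,1,out); (9,2,out); (10,2,on); (15,1,on); (16,2,on)
final:
nodes: 1:P, 2:P, 4:P, 5:t1, 9:t2, 10:tok, 15:tok, 16:tok
edges: (1,5,in); (4,9,in); (5,4,out); (9,1,out); (9,2,out); (10,2,on); (15,1,on); (16,2,on)


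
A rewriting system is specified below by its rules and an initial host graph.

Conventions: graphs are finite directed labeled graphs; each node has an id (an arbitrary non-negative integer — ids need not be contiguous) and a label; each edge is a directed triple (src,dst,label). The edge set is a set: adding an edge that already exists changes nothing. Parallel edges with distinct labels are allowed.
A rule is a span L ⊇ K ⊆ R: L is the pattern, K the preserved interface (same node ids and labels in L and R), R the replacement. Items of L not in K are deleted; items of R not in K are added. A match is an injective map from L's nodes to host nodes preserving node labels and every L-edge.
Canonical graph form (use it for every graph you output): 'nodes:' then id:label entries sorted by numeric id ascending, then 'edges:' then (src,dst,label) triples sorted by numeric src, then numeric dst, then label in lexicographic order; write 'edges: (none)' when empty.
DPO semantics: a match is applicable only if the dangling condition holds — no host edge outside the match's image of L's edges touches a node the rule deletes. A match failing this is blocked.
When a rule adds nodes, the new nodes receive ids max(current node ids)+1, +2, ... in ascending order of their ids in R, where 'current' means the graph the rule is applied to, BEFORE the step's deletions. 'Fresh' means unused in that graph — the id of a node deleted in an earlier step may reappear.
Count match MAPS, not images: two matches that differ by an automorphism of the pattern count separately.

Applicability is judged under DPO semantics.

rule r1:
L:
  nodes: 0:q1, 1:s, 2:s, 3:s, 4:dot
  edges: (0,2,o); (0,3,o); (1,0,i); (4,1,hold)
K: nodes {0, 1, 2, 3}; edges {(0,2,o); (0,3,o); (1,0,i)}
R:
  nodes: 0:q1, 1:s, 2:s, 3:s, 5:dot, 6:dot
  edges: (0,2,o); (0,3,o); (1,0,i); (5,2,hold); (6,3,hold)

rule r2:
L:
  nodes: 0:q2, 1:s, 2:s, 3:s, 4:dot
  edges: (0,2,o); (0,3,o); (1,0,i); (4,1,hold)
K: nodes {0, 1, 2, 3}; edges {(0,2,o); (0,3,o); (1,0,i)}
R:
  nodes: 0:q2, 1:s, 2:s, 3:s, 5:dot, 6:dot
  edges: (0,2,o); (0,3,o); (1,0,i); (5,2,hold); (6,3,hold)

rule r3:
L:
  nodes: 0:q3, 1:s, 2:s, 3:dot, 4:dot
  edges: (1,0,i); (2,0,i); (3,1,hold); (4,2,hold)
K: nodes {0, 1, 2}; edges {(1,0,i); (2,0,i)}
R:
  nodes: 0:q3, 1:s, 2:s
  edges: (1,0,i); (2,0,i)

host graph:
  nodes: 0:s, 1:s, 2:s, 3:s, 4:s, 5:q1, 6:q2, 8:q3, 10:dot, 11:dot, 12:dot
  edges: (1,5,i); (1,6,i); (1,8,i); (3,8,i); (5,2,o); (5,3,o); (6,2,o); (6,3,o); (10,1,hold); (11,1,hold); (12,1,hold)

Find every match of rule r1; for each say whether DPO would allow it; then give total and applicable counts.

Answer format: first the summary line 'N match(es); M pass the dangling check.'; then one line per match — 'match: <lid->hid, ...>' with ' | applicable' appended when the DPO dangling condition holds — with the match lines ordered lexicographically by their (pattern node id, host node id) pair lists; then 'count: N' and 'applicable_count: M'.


6 match(es); 6 pass the dangling check.
match: 0->5, 1->1, 2->2, 3->3, 4->10 | applicable
match: 0->5, 1->1, 2->2, 3->3, 4->11 | applicable
match: 0->5, 1->1, 2->2, 3->3, 4->12 | applicable
match: 0->5, 1->1, 2->3, 3->2, 4->10 | applicable
match: 0->5, 1->1, 2->3, 3->2, 4->11 | applicable
match: 0->5, 1->1, 2->3, 3->2, 4->12 | applicable
count: 6
applicable_count: 6


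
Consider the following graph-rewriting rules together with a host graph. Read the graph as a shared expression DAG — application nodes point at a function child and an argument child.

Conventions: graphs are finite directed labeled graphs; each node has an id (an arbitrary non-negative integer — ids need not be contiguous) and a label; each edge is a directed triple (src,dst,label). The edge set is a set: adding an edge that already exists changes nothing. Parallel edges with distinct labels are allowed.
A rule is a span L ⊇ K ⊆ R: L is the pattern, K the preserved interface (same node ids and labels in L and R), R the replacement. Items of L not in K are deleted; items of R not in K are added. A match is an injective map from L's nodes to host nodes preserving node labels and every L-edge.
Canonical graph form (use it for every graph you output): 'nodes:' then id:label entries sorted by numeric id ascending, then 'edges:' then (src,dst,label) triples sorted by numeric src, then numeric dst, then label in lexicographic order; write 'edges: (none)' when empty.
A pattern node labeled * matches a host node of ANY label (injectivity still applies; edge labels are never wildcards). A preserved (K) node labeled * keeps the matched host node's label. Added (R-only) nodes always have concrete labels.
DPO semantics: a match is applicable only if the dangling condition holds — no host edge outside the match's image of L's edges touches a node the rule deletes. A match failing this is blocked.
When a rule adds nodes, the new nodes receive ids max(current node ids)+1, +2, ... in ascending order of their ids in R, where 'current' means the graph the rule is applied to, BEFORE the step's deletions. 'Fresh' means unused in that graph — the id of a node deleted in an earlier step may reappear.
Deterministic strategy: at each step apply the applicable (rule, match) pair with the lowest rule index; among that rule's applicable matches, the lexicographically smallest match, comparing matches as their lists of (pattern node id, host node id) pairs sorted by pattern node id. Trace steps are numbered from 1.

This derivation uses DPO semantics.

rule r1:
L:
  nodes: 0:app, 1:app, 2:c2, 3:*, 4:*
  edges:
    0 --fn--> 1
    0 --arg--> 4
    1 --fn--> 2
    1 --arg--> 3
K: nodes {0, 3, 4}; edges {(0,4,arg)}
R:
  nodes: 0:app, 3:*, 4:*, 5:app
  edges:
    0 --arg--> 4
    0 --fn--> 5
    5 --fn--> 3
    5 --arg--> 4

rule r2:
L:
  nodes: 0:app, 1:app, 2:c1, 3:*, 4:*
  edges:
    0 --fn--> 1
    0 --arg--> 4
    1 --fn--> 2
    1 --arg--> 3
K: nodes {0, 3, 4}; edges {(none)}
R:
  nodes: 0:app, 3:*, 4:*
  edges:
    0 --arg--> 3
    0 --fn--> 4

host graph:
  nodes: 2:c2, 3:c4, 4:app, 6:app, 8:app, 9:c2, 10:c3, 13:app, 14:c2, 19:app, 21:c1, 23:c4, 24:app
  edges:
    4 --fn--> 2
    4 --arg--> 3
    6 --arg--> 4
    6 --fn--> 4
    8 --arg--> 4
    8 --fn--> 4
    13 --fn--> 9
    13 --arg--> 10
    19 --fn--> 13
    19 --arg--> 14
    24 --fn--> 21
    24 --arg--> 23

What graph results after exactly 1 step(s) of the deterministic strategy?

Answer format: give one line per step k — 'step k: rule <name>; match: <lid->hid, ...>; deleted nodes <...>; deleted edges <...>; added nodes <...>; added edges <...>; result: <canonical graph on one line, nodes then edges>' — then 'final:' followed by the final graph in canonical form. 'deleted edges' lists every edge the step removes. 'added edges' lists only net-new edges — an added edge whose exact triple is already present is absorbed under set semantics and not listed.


step 1: rule r1; match: 0->19, 1->13, 2->9, 3->10, 4->14; deleted nodes 9, 13; deleted edges (13,9,fn); (13,10,arg); (19,13,fn); added nodes 25; added edges (19,25,fn); (25,10,fn); (25,14,arg); result: nodes: 2:c2, 3:c4, 4:app, 6:app, 8:app, 10:c3, 14:c2, 19:app, 21:c1, 23:c4, 24:app, 25:app edges: (4,2,fn); (4,3,arg); (6,4,arg); (6,4,fn); (8,4,arg); (8,4,fn); (19,14,arg); (19,25,fn); (24,21,fn); (24,23,arg); (25,10,fn); (25,14,arg)
final:
nodes: 2:c2, 3:c4, 4:app, 6:app, 8:app, 10:c3, 14:c2, 19:app, 21:c1, 23:c4, 24:app, 25:app
edges: (4,2,fn); (4,3,arg); (6,4,arg); (6,4,fn); (8,4,arg); (8,4,fn); (19,14,arg); (19,25,fn); (24,21,fn); (24,23,arg); (25,10,fn); (25,14,arg)


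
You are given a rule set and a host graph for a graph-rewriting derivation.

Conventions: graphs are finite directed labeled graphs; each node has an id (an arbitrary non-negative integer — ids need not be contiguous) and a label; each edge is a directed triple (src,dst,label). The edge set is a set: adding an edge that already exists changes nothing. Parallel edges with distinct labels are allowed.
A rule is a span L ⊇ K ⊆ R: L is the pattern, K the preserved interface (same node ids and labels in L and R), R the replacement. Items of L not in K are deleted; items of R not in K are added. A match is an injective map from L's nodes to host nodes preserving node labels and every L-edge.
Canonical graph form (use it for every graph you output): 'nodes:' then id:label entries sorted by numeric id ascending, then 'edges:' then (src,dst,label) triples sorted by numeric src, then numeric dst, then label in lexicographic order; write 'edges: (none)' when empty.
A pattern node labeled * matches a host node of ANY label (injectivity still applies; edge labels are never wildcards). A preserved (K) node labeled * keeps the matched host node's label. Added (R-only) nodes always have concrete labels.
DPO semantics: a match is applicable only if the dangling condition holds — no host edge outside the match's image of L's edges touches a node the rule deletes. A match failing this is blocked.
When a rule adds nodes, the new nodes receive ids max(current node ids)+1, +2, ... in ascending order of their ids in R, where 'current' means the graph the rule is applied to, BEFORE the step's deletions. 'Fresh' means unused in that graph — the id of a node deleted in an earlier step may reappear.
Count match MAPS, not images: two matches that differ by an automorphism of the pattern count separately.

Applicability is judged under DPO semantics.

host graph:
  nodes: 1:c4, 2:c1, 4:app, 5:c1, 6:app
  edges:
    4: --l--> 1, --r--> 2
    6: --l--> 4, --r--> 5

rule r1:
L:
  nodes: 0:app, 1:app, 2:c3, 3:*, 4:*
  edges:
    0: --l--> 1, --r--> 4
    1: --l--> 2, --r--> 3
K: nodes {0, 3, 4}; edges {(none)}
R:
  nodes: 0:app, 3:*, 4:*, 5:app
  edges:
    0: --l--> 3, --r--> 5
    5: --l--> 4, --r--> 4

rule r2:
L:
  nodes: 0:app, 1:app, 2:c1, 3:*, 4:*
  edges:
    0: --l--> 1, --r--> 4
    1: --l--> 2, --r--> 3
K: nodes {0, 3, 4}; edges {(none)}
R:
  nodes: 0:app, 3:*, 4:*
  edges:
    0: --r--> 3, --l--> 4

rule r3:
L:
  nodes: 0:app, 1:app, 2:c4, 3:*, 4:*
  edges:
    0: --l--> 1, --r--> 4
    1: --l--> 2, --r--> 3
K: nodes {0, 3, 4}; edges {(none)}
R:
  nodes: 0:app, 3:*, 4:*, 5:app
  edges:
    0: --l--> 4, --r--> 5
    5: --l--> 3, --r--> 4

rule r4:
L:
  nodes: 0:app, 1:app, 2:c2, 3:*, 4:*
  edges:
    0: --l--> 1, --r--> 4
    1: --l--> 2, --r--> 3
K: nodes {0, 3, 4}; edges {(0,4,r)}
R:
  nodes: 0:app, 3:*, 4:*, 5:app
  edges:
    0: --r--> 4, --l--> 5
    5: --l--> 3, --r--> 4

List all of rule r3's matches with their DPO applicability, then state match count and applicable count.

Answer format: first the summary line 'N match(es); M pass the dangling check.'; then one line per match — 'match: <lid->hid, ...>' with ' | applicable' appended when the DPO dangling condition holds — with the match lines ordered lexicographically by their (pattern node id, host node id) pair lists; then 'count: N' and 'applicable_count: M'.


1 match(es); 1 pass the dangling check.
match: 0->6, 1->4, 2->1, 3->2, 4->5 | applicable
count: 1
applicable_count: 1


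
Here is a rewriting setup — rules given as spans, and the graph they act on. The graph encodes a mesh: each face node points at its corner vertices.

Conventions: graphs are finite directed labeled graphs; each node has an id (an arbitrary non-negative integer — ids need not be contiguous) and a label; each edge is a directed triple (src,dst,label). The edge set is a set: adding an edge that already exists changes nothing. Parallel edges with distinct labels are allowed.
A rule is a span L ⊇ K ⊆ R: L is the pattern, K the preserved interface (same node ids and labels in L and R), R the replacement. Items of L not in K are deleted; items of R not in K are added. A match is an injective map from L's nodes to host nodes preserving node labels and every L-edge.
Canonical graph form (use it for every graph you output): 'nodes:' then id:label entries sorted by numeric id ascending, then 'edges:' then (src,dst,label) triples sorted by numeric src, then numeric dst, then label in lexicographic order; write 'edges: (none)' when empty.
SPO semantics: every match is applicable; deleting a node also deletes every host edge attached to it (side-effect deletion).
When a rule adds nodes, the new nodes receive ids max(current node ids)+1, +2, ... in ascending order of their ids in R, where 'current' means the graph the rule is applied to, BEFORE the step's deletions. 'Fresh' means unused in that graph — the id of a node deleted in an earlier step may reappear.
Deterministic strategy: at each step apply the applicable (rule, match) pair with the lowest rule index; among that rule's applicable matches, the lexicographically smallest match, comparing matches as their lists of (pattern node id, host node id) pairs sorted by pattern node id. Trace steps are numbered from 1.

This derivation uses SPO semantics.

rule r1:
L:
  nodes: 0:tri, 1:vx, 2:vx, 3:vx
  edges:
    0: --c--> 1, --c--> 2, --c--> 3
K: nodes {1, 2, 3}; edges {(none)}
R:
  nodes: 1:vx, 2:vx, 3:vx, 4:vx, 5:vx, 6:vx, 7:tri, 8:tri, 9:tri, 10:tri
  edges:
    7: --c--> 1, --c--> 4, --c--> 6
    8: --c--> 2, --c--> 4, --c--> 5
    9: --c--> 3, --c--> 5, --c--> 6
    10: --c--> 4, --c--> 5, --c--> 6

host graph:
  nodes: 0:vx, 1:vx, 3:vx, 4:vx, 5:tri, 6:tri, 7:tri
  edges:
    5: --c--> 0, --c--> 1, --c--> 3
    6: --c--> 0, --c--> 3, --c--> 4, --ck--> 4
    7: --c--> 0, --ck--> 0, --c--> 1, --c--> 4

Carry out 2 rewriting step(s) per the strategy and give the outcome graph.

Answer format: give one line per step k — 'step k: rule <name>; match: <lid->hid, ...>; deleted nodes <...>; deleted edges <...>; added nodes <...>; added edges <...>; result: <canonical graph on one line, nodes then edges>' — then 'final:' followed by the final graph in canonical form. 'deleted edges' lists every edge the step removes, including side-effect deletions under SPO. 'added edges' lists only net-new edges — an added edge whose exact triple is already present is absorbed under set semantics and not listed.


step 1: rule r1; match: 0->5, 1->0, 2->1, 3->3; deleted nodes 5; deleted edges (5,0,c); (5,1,c); (5,3,c); added nodes 8, 9, 10, 11, 12, 13, 14; added edges (11,0,c); (11,8,c); (11,10,c); (12,1,c); (12,8,c); (12,9,c); (13,3,c); (13,9,c); (13,10,c); (14,8,c); (14,9,c); (14,10,c); result: nodes: 0:vx, 1:vx, 3:vx, 4:vx, 6:tri, 7:tri, 8:vx, 9:vx, 10:vx, 11:tri, 12:tri, 13:tri, 14:tri edges: (6,0,c); (6,3,c); (6,4,c); (6,4,ck); (7,0,c); (7,0,ck); (7,1,c); (7,4,c); (11,0,c); (11,8,c); (11,10,c); (12,1,c); (12,8,c); (12,9,c); (13,3,c); (13,9,c); (13,10,c); (14,8,c); (14,9,c); (14,10,c)
step 2: rule r1; match: 0->6, 1->0, 2->3, 3->4; deleted nodes 6; deleted edges (6,0,c); (6,3,c); (6,4,c); (6,4,ck); added nodes 15, 16, 17, 18, 19, 20, 21; added edges (18,0,c); (18,15,c); (18,17,c); (19,3,c); (19,15,c); (19,16,c); (20,4,c); (20,16,c); (20,17,c); (21,15,c); (21,16,c); (21,17,c); result: nodes: 0:vx, 1:vx, 3:vx, 4:vx, 7:tri, 8:vx, 9:vx, 10:vx, 11:tri, 12:tri, 13:tri, 14:tri, 15:vx, 16:vx, 17:vx, 18:tri, 19:tri, 20:tri, 21:tri edges: (7,0,c); (7,0,ck); (7,1,c); (7,4,c); (11,0,c); (11,8,c); (11,10,c); (12,1,c); (12,8,c); (12,9,c); (13,3,c); (13,9,c); (13,10,c); (14,8,c); (14,9,c); (14,10,c); (18,0,c); (18,15,c); (18,17,c); (19,3,c); (19,15,c); (19,16,c); (20,4,c); (20,16,c); (20,17,c); (21,15,c); (21,16,c); (21,17,c)
final:
nodes: 0:vx, 1:vx, 3:vx, 4:vx, 7:tri, 8:vx, 9:vx, 10:vx, 11:tri, 12:tri, 13:tri, 14:tri, 15:vx, 16:vx, 17:vx, 18:tri, 19:tri, 20:tri, 21:tri
edges: (7,0,c); (7,0,ck); (7,1,c); (7,4,c); (11,0,c); (11,8,c); (11,10,c); (12,1,c); (12,8,c); (12,9,c); (13,3,c); (13,9,c); (13,10,c); (14,8,c); (14,9,c); (14,10,c); (18,0,c); (18,15,c); (18,17,c); (19,3,c); (19,15,c); (19,16,c); (20,4,c); (20,16,c); (20,17,c); (21,15,c); (21,16,c); (21,17,c)


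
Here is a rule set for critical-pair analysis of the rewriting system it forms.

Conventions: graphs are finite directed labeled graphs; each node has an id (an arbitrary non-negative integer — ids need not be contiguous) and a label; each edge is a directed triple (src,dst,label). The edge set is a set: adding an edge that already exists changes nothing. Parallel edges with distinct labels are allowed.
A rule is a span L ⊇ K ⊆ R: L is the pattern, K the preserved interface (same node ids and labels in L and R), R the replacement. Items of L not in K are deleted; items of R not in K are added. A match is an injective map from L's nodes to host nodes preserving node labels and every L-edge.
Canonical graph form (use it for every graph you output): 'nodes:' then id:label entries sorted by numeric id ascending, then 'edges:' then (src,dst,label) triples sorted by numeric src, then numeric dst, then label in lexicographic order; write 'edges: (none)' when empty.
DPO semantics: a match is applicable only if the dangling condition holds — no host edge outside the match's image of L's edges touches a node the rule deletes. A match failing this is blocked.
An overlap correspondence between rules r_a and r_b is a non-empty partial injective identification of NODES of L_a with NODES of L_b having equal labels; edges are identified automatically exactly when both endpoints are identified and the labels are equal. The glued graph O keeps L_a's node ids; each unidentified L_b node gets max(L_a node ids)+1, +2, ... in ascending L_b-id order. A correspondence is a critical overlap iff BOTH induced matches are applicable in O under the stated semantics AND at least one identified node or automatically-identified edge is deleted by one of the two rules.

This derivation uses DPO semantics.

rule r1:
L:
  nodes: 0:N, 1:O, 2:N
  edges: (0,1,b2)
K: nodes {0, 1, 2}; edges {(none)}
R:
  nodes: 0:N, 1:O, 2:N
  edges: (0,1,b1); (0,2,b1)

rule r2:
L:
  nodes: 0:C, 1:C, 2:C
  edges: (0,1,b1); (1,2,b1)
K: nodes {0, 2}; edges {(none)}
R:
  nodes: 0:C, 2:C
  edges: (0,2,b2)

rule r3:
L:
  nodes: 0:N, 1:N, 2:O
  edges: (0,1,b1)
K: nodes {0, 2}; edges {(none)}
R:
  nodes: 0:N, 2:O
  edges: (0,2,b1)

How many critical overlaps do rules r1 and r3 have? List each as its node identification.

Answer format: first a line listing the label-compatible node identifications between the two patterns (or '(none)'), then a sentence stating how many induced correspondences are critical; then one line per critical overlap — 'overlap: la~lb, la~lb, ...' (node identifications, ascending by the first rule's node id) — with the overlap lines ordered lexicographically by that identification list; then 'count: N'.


label-compatible node identifications between L(r1) and L(r3): 0~0, 0~1, 1~2, 2~0, 2~1
4 of the induced correspondences are critical overlaps of r1 and r3.
overlap: 0~0, 1~2, 2~1
overlap: 0~0, 2~1
overlap: 1~2, 2~1
overlap: 2~1
count: 4


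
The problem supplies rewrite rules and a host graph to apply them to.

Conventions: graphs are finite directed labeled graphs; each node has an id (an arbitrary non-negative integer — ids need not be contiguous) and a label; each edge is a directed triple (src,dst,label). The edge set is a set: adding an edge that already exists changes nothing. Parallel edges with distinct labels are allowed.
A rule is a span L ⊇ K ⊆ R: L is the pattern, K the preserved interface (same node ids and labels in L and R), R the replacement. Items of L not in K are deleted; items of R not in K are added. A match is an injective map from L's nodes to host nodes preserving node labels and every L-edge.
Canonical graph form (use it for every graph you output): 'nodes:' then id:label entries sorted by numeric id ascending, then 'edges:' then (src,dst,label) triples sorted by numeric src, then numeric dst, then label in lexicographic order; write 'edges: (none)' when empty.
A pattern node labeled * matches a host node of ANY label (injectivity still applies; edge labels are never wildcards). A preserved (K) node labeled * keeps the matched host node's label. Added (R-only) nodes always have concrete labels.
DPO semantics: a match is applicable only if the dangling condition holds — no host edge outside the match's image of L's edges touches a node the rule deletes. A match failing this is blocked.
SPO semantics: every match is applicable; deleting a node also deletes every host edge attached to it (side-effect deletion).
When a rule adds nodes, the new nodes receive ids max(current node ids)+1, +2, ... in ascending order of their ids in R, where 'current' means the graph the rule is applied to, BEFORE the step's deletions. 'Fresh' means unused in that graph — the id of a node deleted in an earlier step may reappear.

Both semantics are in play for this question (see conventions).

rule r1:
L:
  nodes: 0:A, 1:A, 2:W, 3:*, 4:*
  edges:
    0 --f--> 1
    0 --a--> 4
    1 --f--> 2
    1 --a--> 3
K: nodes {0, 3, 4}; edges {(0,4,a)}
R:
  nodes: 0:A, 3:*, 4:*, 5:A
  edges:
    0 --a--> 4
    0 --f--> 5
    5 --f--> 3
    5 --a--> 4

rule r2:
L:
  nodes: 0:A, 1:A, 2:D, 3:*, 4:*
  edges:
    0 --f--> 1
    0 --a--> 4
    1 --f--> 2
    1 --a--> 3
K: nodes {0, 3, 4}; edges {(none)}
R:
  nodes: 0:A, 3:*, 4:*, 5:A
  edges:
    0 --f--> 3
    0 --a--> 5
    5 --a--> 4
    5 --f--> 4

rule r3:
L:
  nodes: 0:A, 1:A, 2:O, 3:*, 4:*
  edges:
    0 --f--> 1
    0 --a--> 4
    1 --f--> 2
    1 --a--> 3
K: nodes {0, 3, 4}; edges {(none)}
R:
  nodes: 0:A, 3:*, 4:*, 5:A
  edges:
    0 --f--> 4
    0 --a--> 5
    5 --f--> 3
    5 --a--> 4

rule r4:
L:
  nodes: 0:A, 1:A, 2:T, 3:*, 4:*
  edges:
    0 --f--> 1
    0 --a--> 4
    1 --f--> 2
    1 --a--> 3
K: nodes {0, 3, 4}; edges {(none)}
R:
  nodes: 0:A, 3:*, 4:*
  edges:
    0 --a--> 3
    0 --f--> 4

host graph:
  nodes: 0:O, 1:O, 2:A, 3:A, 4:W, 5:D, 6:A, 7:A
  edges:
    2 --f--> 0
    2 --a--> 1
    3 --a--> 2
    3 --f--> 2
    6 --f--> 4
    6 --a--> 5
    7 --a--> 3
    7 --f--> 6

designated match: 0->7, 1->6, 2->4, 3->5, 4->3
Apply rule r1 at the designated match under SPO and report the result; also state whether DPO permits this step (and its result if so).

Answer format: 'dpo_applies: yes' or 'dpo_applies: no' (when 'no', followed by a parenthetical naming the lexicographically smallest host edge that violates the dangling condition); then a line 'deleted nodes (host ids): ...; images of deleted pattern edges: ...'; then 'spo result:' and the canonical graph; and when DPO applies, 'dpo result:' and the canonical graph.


dpo_applies: yes
deleted nodes (host ids): 4, 6; images of deleted pattern edges: (6,4,f); (6,5,a); (7,6,f)
spo result:
nodes: 0:O, 1:O, 2:A, 3:A, 5:D, 7:A, 8:A
edges: (2,0,f); (2,1,a); (3,2,a); (3,2,f); (7,3,a); (7,8,f); (8,3,a); (8,5,f)
dpo result:
nodes: 0:O, 1:O, 2:A, 3:A, 5:D, 7:A, 8:A
edges: (2,0,f); (2,1,a); (3,2,a); (3,2,f); (7,3,a); (7,8,f); (8,3,a); (8,5,f)


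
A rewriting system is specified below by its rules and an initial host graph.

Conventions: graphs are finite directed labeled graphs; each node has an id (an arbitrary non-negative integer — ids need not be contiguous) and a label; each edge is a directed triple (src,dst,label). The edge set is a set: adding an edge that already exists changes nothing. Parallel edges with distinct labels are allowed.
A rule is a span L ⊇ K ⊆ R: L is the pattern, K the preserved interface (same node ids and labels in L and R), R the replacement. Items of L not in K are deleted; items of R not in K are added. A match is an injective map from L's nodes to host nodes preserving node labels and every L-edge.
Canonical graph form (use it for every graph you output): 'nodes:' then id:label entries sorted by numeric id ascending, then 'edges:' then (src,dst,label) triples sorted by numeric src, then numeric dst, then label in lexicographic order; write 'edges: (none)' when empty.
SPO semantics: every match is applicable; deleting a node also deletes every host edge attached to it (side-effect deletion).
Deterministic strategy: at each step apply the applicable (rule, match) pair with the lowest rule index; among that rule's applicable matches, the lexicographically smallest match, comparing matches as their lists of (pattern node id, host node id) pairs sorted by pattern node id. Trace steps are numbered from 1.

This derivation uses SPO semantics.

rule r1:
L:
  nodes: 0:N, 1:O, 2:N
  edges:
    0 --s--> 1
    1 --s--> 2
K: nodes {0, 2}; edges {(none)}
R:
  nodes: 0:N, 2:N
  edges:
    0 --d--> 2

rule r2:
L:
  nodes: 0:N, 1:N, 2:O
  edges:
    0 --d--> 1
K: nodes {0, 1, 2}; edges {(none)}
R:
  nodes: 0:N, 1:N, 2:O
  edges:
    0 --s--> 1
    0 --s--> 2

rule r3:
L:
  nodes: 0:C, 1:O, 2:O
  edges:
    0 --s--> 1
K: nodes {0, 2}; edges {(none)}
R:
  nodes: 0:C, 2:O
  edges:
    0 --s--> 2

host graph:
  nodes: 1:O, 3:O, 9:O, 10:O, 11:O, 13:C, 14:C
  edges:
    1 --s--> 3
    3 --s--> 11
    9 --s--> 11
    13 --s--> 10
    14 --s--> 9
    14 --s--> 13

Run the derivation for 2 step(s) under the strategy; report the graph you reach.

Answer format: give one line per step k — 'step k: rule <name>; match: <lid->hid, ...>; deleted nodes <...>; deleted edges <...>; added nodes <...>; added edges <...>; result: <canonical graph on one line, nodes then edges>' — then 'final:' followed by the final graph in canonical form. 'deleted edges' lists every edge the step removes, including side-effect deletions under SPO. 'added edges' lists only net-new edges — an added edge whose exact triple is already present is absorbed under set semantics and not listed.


step 1: rule r3; match: 0->13, 1->10, 2->1; deleted nodes 10; deleted edges (13,10,s); added nodes (none); added edges (13,1,s); result: nodes: 1:O, 3:O, 9:O, 11:O, 13:C, 14:C edges: (1,3,s); (3,11,s); (9,11,s); (13,1,s); (14,9,s); (14,13,s)
step 2: rule r3; match: 0->13, 1->1, 2->3; deleted nodes 1; deleted edges (1,3,s); (13,1,s); added nodes (none); added edges (13,3,s); result: nodes: 3:O, 9:O, 11:O, 13:C, 14:C edges: (3,11,s); (9,11,s); (13,3,s); (14,9,s); (14,13,s)
final:
nodes: 3:O, 9:O, 11:O, 13:C, 14:C
edges: (3,11,s); (9,11,s); (13,3,s); (14,9,s); (14,13,s)


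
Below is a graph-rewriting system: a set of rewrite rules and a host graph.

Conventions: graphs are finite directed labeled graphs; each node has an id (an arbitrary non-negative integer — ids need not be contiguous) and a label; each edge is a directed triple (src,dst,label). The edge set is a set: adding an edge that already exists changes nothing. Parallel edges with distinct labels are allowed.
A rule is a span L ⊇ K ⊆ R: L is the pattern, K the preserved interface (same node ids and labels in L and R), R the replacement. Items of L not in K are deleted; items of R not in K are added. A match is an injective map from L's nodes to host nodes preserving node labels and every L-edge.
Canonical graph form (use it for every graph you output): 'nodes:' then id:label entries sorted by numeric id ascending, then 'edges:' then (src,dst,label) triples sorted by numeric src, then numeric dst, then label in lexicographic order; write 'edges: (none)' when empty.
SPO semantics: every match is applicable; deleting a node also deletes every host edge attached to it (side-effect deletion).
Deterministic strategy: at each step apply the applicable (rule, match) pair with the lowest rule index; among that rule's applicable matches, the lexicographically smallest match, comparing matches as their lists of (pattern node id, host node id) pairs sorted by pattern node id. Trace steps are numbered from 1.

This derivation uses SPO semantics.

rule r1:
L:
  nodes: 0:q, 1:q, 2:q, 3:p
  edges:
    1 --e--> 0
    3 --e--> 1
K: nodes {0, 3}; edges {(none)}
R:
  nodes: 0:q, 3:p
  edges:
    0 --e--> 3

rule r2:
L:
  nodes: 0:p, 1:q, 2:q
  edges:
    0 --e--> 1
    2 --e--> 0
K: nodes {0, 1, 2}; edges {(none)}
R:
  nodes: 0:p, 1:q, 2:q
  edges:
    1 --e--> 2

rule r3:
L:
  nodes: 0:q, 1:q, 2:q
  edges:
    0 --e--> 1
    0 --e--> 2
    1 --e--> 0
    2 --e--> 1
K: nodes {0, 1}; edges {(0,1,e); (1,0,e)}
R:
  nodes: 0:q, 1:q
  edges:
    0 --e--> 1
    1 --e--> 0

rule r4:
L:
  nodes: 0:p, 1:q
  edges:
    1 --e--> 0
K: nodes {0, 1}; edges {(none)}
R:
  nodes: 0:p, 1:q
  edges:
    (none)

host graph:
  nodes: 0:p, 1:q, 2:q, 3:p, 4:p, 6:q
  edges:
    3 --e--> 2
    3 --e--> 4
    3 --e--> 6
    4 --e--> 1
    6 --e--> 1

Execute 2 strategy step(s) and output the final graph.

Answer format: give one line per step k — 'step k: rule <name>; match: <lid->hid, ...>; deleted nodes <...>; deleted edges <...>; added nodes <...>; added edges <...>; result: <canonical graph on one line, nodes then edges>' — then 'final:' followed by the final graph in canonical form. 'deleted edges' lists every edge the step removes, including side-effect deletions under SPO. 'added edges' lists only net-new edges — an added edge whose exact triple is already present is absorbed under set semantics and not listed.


step 1: rule r1; match: 0->1, 1->6, 2->2, 3->3; deleted nodes 2, 6; deleted edges (3,2,e); (3,6,e); (6,1,e); added nodes (none); added edges (1,3,e); result: nodes: 0:p, 1:q, 3:p, 4:p edges: (1,3,e); (3,4,e); (4,1,e)
step 2: rule r4; match: 0->3, 1->1; deleted nodes (none); deleted edges (1,3,e); added nodes (none); added edges (none); result: nodes: 0:p, 1:q, 3:p, 4:p edges: (3,4,e); (4,1,e)
final:
nodes: 0:p, 1:q, 3:p, 4:p
edges: (3,4,e); (4,1,e)
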